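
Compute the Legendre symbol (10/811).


p = 811 is prime, so compute (10/811) with the reciprocity algorithm (Jacobi-symbol steps: pull out 2s via (2/n), flip via reciprocity, reduce):
  pull out 2: (2/811) = -1  (since 811 mod 8 = 3)
  reciprocity: (5/811) -> +(811/5)
  reduce: (1/5)
  (1/5) = 1
Product of signs = -1
(10/811) = -1

-1


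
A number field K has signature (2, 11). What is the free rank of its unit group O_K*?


By Dirichlet's unit theorem:
rank = r1 + r2 - 1
= 2 + 11 - 1
= 12

12


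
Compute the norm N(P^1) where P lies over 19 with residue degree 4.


N(P^a) = p^(a*f)
= 19^(1*4)
= 19^4
= 130321

130321


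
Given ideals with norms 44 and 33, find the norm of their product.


N(IJ) = N(I) * N(J)
= 44 * 33
= 1452

1452


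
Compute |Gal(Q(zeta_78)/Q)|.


|Gal(Q(zeta_78)/Q)| = phi(78)
= 24

24


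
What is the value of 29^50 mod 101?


p = 101 is prime and the exponent is (p-1)/2 = 50, so by Euler's criterion 29^50 = (29/101) = +1 or -1 mod 101.
Compute by square-and-multiply:
  50 = 32 + 16 + 2 (binary 110010)
  Repeated squaring mod 101: 29^1 = 29, 29^2 = 33, 29^4 = 79, 29^8 = 80, 29^16 = 37, 29^32 = 56
  29^50 = 29^32 * 29^16 * 29^2 = 56 * 37 * 33 mod 101
    56 * 37 = 2072 = 52 mod 101
    52 * 33 = 1716 = 100 mod 101
  29^50 = 100 mod 101
Result 100 = p - 1 = -1 mod 101: 29 is a quadratic non-residue mod 101. As a residue in [0, p-1] the value is 100.
29^50 mod 101 = 100

100


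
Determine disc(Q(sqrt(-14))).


For K = Q(sqrt(d)) with d squarefree: disc(K) = d if d = 1 mod 4, and disc(K) = 4d if d = 2 or 3 mod 4.
Here d = -14, and d mod 4 = 2.
d = 2 mod 4, not 1 (O_K = Z[sqrt(d)]), so disc(K) = 4d = 4 * (-14) = -56

-56


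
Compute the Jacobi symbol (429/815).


Compute (429/815) via quadratic reciprocity:
  reciprocity: (429/815) -> +(815/429)
  reduce: (386/429)
  pull out 2: (2/429) = -1  (since 429 mod 8 = 5)
  reciprocity: (193/429) -> +(429/193)
  reduce: (43/193)
  reciprocity: (43/193) -> +(193/43)
  reduce: (21/43)
  reciprocity: (21/43) -> +(43/21)
  reduce: (1/21)
  (1/21) = 1
Product of signs = -1

-1


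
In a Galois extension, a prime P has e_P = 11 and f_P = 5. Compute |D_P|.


|D_P| = e * f
= 11 * 5
= 55

55


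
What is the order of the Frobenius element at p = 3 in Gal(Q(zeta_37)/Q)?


The Frobenius at p in Gal(Q(zeta_n)/Q) = (Z/nZ)* is the class of p, so its order is ord_37(3), the smallest k >= 1 with 3^k = 1 mod 37.
n = 37 = 37, phi(37) = 36; the order divides phi(n).
Divisors of 36: 1, 2, 3, 4, 6, 9, 12, 18, 36
Repeated squaring mod 37: 3^1 = 3, 3^2 = 9, 3^4 = 7, 3^8 = 12, 3^16 = 33, 3^32 = 16
Test divisors in increasing order:
  k=1: 3^1 = 3 mod 37
  k=2: 3^2 = 9 mod 37
  k=3: 3^3 = 9 * 3 = 27 mod 37
  k=4: 3^4 = 7 mod 37
  k=6: 3^6 = 7 * 9 = 26 mod 37
  k=9: 3^9 = 12 * 3 = 36 mod 37
  k=12: 3^12 = 12 * 7 = 10 mod 37
  k=18: 3^18 = 33 * 9 = 1 mod 37  <- first divisor giving 1
Order = 18

18


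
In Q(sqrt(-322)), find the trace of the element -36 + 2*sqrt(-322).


Tr(a + b*sqrt(d)) = (a + b*sqrt(d)) + (a - b*sqrt(d)) = 2a
= 2 * (-36)
= -72

-72


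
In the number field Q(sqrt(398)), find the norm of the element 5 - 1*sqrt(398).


N(a + b*sqrt(d)) = a^2 - d*b^2
= (5)^2 - (398)*(-1)^2
= 25 - 398
= -373

-373


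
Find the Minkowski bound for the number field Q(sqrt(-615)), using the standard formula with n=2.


d = -615, d mod 4 = 1, so disc(K) = d = -615; |disc(K)| = 615
Imaginary quadratic field, so n = 2, s = r2 = 1, r1 = 0
M = (n!/n^n) * (4/pi)^s * sqrt(|disc(K)|) = (2!/2^2) * (4/pi)^1 * sqrt(615)
= 0.5 * 1.273240 * 24.799194
= 15.7877

15.7877


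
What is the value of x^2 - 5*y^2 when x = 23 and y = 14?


x^2 - d*y^2
= 23^2 - 5*14^2
= 529 - 980
= -451

-451


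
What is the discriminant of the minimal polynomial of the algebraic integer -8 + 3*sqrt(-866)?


The element -8 + 3*sqrt(-866) has minimal polynomial:
x^2 + 16*x + 7858
Discriminant = (16)^2 - 4*(7858)
= 256 - 31432
= -31176

-31176


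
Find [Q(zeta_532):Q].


The degree equals Euler's totient phi(532).
532 = 2^2 * 7 * 19
phi(532) = 216

216


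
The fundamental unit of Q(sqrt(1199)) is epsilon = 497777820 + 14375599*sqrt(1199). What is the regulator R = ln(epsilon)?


epsilon = 497777820 + 14375599*sqrt(1199)
= 9.9556e+08
R = ln(9.9556e+08)
= 20.7188

20.7188


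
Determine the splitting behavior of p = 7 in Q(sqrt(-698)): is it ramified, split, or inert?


K = Q(sqrt(-698)). Since d mod 4 = 2, disc(K) = -2792.
Check p | disc: -2792 mod 7 = 1.
p does not divide disc. Compute Legendre symbol (d/p):
2^((7-1)/2) mod 7 = 1
(d/p) = 1, so p splits: (p) = P*P' with e=1, f=1, g=2.
Therefore p is split.

split


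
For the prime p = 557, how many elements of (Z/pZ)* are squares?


For prime p, the number of non-zero quadratic residues is (p-1)/2.
= (557-1)/2
= 278

278


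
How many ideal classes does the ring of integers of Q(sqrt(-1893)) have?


K = Q(sqrt(-1893)). d mod 4 = 3, so D = disc(K) = 4d = -7572
h(K) equals the number of primitive reduced positive-definite forms (a, b, c) = a*x^2 + b*x*y + c*y^2 with b^2 - 4ac = D,
where reduced means |b| <= a <= c, with b >= 0 whenever |b| = a or a = c, and primitive means gcd(a, b, c) = 1.
Reduced forces 3a^2 <= |D| = 7572, so 1 <= a <= 50; b must have the parity of D, and c = (b^2 - D)/(4a) must be an integer >= a.
Enumerate a = 1..50, b in [-a, a]:
  a=1: (1, 0, 1893)  [1]
  a=2: (2, 2, 947)  [1]
  a=3: (3, 0, 631)  [1]
  a=4..5: none
  a=6: (6, 6, 317)  [1]
  a=7: (7, -4, 271), (7, 4, 271)  [2]
  a=8..13: none
  a=14: (14, -10, 137), (14, 10, 137)  [2]
  a=15..18: none
  a=19: (19, -16, 103), (19, 16, 103)  [2]
  a=20: none
  a=21: (21, -18, 94), (21, 18, 94)  [2]
  a=22: none
  a=23: (23, -8, 83), (23, 8, 83)  [2]
  a=24..37: none
  a=38: (38, -22, 53), (38, 22, 53)  [2]
  a=39..41: none
  a=42: (42, -18, 47), (42, 18, 47)  [2]
  a=43..45: none
  a=46: (46, -38, 49), (46, 38, 49)  [2]
  a=47..50: none
Total reduced forms: 1 + 1 + 1 + 1 + 2 + 2 + 2 + 2 + 2 + 2 + 2 + 2 = 20
h = 20

20


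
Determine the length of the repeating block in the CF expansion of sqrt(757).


Run the CF algorithm for sqrt(757).
a_0 = floor(sqrt(757)) = 27; set m_0=0, q_0=1.
Recurrence: m' = q*a - m,  q' = (d - m'^2)/q,  a' = floor((a_0 + m')/q').
  step 1: m=27, q=28, a=1
  step 2: m=1, q=27, a=1
  step 3: m=26, q=3, a=17
  step 4: m=25, q=44, a=1
  step 5: m=19, q=9, a=5
  step 6: m=26, q=9, a=5
  step 7: m=19, q=44, a=1
  step 8: m=25, q=3, a=17
  step 9: m=26, q=27, a=1
  step 10: m=1, q=28, a=1
  step 11: m=27, q=1, a=54
a_11 = 2*a_0 = 54, so the period closes here.
sqrt(757) = [27; 1, 1, 17, 1, 5, 5, 1, 17, 1, 1, 54]
Period length = 11

11


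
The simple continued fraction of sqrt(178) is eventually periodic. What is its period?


Run the CF algorithm for sqrt(178).
a_0 = floor(sqrt(178)) = 13; set m_0=0, q_0=1.
Recurrence: m' = q*a - m,  q' = (d - m'^2)/q,  a' = floor((a_0 + m')/q').
  step 1: m=13, q=9, a=2
  step 2: m=5, q=17, a=1
  step 3: m=12, q=2, a=12
  step 4: m=12, q=17, a=1
  step 5: m=5, q=9, a=2
  step 6: m=13, q=1, a=26
a_6 = 2*a_0 = 26, so the period closes here.
sqrt(178) = [13; 2, 1, 12, 1, 2, 26]
Period length = 6

6


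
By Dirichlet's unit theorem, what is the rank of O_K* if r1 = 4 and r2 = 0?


By Dirichlet's unit theorem:
rank = r1 + r2 - 1
= 4 + 0 - 1
= 3

3


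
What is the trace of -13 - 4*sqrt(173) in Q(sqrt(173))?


Tr(a + b*sqrt(d)) = (a + b*sqrt(d)) + (a - b*sqrt(d)) = 2a
= 2 * (-13)
= -26

-26


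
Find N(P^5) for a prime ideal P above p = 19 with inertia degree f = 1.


N(P^a) = p^(a*f)
= 19^(5*1)
= 19^5
= 2476099

2476099


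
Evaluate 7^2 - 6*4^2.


x^2 - d*y^2
= 7^2 - 6*4^2
= 49 - 96
= -47

-47


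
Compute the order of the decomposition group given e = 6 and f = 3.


|D_P| = e * f
= 6 * 3
= 18

18


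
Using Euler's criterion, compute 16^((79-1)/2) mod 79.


p = 79 is prime and the exponent is (p-1)/2 = 39, so by Euler's criterion 16^39 = (16/79) = +1 or -1 mod 79.
Compute by square-and-multiply:
  39 = 32 + 4 + 2 + 1 (binary 100111)
  Repeated squaring mod 79: 16^1 = 16, 16^2 = 19, 16^4 = 45, 16^8 = 50, 16^16 = 51, 16^32 = 73
  16^39 = 16^32 * 16^4 * 16^2 * 16^1 = 73 * 45 * 19 * 16 mod 79
    73 * 45 = 3285 = 46 mod 79
    46 * 19 = 874 = 5 mod 79
    5 * 16 = 80 = 1 mod 79
  16^39 = 1 mod 79
Result 1: 16 is a quadratic residue mod 79.
16^39 mod 79 = 1

1


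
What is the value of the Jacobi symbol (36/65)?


Compute (36/65) via quadratic reciprocity:
  pull out 2: (2/65) = +1  (since 65 mod 8 = 1)
  pull out 2: (2/65) = +1  (since 65 mod 8 = 1)
  reciprocity: (9/65) -> +(65/9)
  reduce: (2/9)
  pull out 2: (2/9) = +1  (since 9 mod 8 = 1)
  (1/9) = 1
Product of signs = 1

1


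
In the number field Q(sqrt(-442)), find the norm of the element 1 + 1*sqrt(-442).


N(a + b*sqrt(d)) = a^2 - d*b^2
= (1)^2 - (-442)*(1)^2
= 1 + 442
= 443

443


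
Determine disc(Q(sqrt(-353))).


For K = Q(sqrt(d)) with d squarefree: disc(K) = d if d = 1 mod 4, and disc(K) = 4d if d = 2 or 3 mod 4.
Here d = -353, and d mod 4 = 3.
d = 3 mod 4, not 1 (O_K = Z[sqrt(d)]), so disc(K) = 4d = 4 * (-353) = -1412

-1412


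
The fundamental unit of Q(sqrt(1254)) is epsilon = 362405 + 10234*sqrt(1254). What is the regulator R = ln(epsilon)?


epsilon = 362405 + 10234*sqrt(1254)
= 724810.0000
R = ln(724810.0000)
= 13.4937

13.4937


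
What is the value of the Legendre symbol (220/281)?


p = 281 is prime, so compute (220/281) with the reciprocity algorithm (Jacobi-symbol steps: pull out 2s via (2/n), flip via reciprocity, reduce):
  pull out 2: (2/281) = +1  (since 281 mod 8 = 1)
  pull out 2: (2/281) = +1  (since 281 mod 8 = 1)
  reciprocity: (55/281) -> +(281/55)
  reduce: (6/55)
  pull out 2: (2/55) = +1  (since 55 mod 8 = 7)
  reciprocity: (3/55) -> -(55/3)
  reduce: (1/3)
  (1/3) = 1
Product of signs = -1
(220/281) = -1

-1


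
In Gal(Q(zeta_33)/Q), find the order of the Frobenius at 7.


The Frobenius at p in Gal(Q(zeta_n)/Q) = (Z/nZ)* is the class of p, so its order is ord_33(7), the smallest k >= 1 with 7^k = 1 mod 33.
n = 33 = 3 * 11, phi(33) = 20; the order divides phi(n).
Divisors of 20: 1, 2, 4, 5, 10, 20
Repeated squaring mod 33: 7^1 = 7, 7^2 = 16, 7^4 = 25, 7^8 = 31, 7^16 = 4
Test divisors in increasing order:
  k=1: 7^1 = 7 mod 33
  k=2: 7^2 = 16 mod 33
  k=4: 7^4 = 25 mod 33
  k=5: 7^5 = 25 * 7 = 10 mod 33
  k=10: 7^10 = 31 * 16 = 1 mod 33  <- first divisor giving 1
Order = 10

10


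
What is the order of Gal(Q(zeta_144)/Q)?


|Gal(Q(zeta_144)/Q)| = phi(144)
= 48

48


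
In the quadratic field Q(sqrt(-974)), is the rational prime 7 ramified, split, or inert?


K = Q(sqrt(-974)). Since d mod 4 = 2, disc(K) = -3896.
Check p | disc: -3896 mod 7 = 3.
p does not divide disc. Compute Legendre symbol (d/p):
6^((7-1)/2) mod 7 = -1
(d/p) = -1, so p is inert: (p) stays prime with e=1, f=2, g=1.
Therefore p is inert.

inert


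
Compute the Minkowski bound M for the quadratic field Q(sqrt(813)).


d = 813, d mod 4 = 1, so disc(K) = d = 813; |disc(K)| = 813
Real quadratic field, so n = 2, s = r2 = 0, r1 = 2
M = (n!/n^n) * (4/pi)^s * sqrt(|disc(K)|) = (2!/2^2) * (4/pi)^0 * sqrt(813)
= 0.5 * 1.000000 * 28.513155
= 14.2566

14.2566


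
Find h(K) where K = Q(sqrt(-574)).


K = Q(sqrt(-574)). d mod 4 = 2, so D = disc(K) = 4d = -2296
h(K) equals the number of primitive reduced positive-definite forms (a, b, c) = a*x^2 + b*x*y + c*y^2 with b^2 - 4ac = D,
where reduced means |b| <= a <= c, with b >= 0 whenever |b| = a or a = c, and primitive means gcd(a, b, c) = 1.
Reduced forces 3a^2 <= |D| = 2296, so 1 <= a <= 27; b must have the parity of D, and c = (b^2 - D)/(4a) must be an integer >= a.
Enumerate a = 1..27, b in [-a, a]:
  a=1: (1, 0, 574)  [1]
  a=2: (2, 0, 287)  [1]
  a=3..4: none
  a=5: (5, -2, 115), (5, 2, 115)  [2]
  a=6: none
  a=7: (7, 0, 82)  [1]
  a=8..9: none
  a=10: (10, -8, 59), (10, 8, 59)  [2]
  a=11: (11, -6, 53), (11, 6, 53)  [2]
  a=12..13: none
  a=14: (14, 0, 41)  [1]
  a=15..16: none
  a=17: (17, -4, 34), (17, 4, 34)  [2]
  a=18..21: none
  a=22: (22, -16, 29), (22, 16, 29)  [2]
  a=23: (23, -2, 25), (23, 2, 25)  [2]
  a=24..27: none
Total reduced forms: 1 + 1 + 2 + 1 + 2 + 2 + 1 + 2 + 2 + 2 = 16
h = 16

16


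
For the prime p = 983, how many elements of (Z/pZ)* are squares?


For prime p, the number of non-zero quadratic residues is (p-1)/2.
= (983-1)/2
= 491

491


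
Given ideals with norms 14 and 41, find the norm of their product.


N(IJ) = N(I) * N(J)
= 14 * 41
= 574

574


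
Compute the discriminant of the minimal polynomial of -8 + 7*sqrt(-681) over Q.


The element -8 + 7*sqrt(-681) has minimal polynomial:
x^2 + 16*x + 33433
Discriminant = (16)^2 - 4*(33433)
= 256 - 133732
= -133476

-133476


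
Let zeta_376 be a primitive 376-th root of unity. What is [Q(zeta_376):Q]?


The degree equals Euler's totient phi(376).
376 = 2^3 * 47
phi(376) = 184

184


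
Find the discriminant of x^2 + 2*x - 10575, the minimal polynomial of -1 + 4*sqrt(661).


The element -1 + 4*sqrt(661) has minimal polynomial:
x^2 + 2*x - 10575
Discriminant = (2)^2 - 4*(-10575)
= 4 + 42300
= 42304

42304


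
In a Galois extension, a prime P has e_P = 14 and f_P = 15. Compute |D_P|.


|D_P| = e * f
= 14 * 15
= 210

210


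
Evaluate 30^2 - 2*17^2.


x^2 - d*y^2
= 30^2 - 2*17^2
= 900 - 578
= 322

322


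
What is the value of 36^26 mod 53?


p = 53 is prime and the exponent is (p-1)/2 = 26, so by Euler's criterion 36^26 = (36/53) = +1 or -1 mod 53.
Compute by square-and-multiply:
  26 = 16 + 8 + 2 (binary 11010)
  Repeated squaring mod 53: 36^1 = 36, 36^2 = 24, 36^4 = 46, 36^8 = 49, 36^16 = 16
  36^26 = 36^16 * 36^8 * 36^2 = 16 * 49 * 24 mod 53
    16 * 49 = 784 = 42 mod 53
    42 * 24 = 1008 = 1 mod 53
  36^26 = 1 mod 53
Result 1: 36 is a quadratic residue mod 53.
36^26 mod 53 = 1

1


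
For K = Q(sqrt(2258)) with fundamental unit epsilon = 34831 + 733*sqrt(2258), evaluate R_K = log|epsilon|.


epsilon = 34831 + 733*sqrt(2258)
= 69662.0000
R = ln(69662.0000)
= 11.1514

11.1514


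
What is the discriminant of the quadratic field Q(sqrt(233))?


For K = Q(sqrt(d)) with d squarefree: disc(K) = d if d = 1 mod 4, and disc(K) = 4d if d = 2 or 3 mod 4.
Here d = 233, and d mod 4 = 1.
d = 1 mod 4 (O_K = Z[(1+sqrt(d))/2]), so disc(K) = d = 233

233


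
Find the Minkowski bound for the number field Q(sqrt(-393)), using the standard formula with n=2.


d = -393, d mod 4 = 3, so disc(K) = 4d = -1572; |disc(K)| = 1572
Imaginary quadratic field, so n = 2, s = r2 = 1, r1 = 0
M = (n!/n^n) * (4/pi)^s * sqrt(|disc(K)|) = (2!/2^2) * (4/pi)^1 * sqrt(1572)
= 0.5 * 1.273240 * 39.648455
= 25.2410

25.2410


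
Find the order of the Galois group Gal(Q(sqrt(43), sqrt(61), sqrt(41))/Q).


The 3 square roots of distinct primes are multiplicatively independent over Q,
so [K:Q] = 2^3 and Gal(K/Q) is isomorphic to (Z/2Z)^3.
|Gal| = 2^3 = 8

8


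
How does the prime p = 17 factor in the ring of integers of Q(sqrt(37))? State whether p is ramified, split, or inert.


K = Q(sqrt(37)). Since d mod 4 = 1, disc(K) = 37.
Check p | disc: 37 mod 17 = 3.
p does not divide disc. Compute Legendre symbol (d/p):
3^((17-1)/2) mod 17 = -1
(d/p) = -1, so p is inert: (p) stays prime with e=1, f=2, g=1.
Therefore p is inert.

inert


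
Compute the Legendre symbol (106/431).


p = 431 is prime, so compute (106/431) with the reciprocity algorithm (Jacobi-symbol steps: pull out 2s via (2/n), flip via reciprocity, reduce):
  pull out 2: (2/431) = +1  (since 431 mod 8 = 7)
  reciprocity: (53/431) -> +(431/53)
  reduce: (7/53)
  reciprocity: (7/53) -> +(53/7)
  reduce: (4/7)
  pull out 2: (2/7) = +1  (since 7 mod 8 = 7)
  pull out 2: (2/7) = +1  (since 7 mod 8 = 7)
  (1/7) = 1
Product of signs = 1
(106/431) = 1

1


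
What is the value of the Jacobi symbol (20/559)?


Compute (20/559) via quadratic reciprocity:
  pull out 2: (2/559) = +1  (since 559 mod 8 = 7)
  pull out 2: (2/559) = +1  (since 559 mod 8 = 7)
  reciprocity: (5/559) -> +(559/5)
  reduce: (4/5)
  pull out 2: (2/5) = -1  (since 5 mod 8 = 5)
  pull out 2: (2/5) = -1  (since 5 mod 8 = 5)
  (1/5) = 1
Product of signs = 1

1


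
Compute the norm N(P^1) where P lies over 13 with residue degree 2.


N(P^a) = p^(a*f)
= 13^(1*2)
= 13^2
= 169

169


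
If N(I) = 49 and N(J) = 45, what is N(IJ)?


N(IJ) = N(I) * N(J)
= 49 * 45
= 2205

2205


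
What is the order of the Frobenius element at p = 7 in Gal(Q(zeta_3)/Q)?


The Frobenius at p in Gal(Q(zeta_n)/Q) = (Z/nZ)* is the class of p, so its order is ord_3(7), the smallest k >= 1 with 7^k = 1 mod 3.
n = 3 = 3, phi(3) = 2; the order divides phi(n).
Divisors of 2: 1, 2
Repeated squaring mod 3: 7^1 = 1, 7^2 = 1
Test divisors in increasing order:
  k=1: 7^1 = 1 mod 3  <- first divisor giving 1
Order = 1

1


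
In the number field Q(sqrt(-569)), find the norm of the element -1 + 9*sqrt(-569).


N(a + b*sqrt(d)) = a^2 - d*b^2
= (-1)^2 - (-569)*(9)^2
= 1 + 46089
= 46090

46090


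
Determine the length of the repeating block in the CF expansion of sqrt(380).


Run the CF algorithm for sqrt(380).
a_0 = floor(sqrt(380)) = 19; set m_0=0, q_0=1.
Recurrence: m' = q*a - m,  q' = (d - m'^2)/q,  a' = floor((a_0 + m')/q').
  step 1: m=19, q=19, a=2
  step 2: m=19, q=1, a=38
a_2 = 2*a_0 = 38, so the period closes here.
sqrt(380) = [19; 2, 38]
Period length = 2

2


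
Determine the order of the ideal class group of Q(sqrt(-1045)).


K = Q(sqrt(-1045)). d mod 4 = 3, so D = disc(K) = 4d = -4180
h(K) equals the number of primitive reduced positive-definite forms (a, b, c) = a*x^2 + b*x*y + c*y^2 with b^2 - 4ac = D,
where reduced means |b| <= a <= c, with b >= 0 whenever |b| = a or a = c, and primitive means gcd(a, b, c) = 1.
Reduced forces 3a^2 <= |D| = 4180, so 1 <= a <= 37; b must have the parity of D, and c = (b^2 - D)/(4a) must be an integer >= a.
Enumerate a = 1..37, b in [-a, a]:
  a=1: (1, 0, 1045)  [1]
  a=2: (2, 2, 523)  [1]
  a=3..4: none
  a=5: (5, 0, 209)  [1]
  a=6..9: none
  a=10: (10, 10, 107)  [1]
  a=11: (11, 0, 95)  [1]
  a=12..16: none
  a=17: (17, -6, 62), (17, 6, 62)  [2]
  a=18: none
  a=19: (19, 0, 55)  [1]
  a=20..21: none
  a=22: (22, 22, 53)  [1]
  a=23: (23, -12, 47), (23, 12, 47)  [2]
  a=24..28: none
  a=29: (29, -24, 41), (29, 24, 41)  [2]
  a=30: none
  a=31: (31, -6, 34), (31, 6, 34)  [2]
  a=32..36: none
  a=37: (37, 36, 37)  [1]
Total reduced forms: 1 + 1 + 1 + 1 + 1 + 2 + 1 + 1 + 2 + 2 + 2 + 1 = 16
h = 16

16


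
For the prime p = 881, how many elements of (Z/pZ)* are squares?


For prime p, the number of non-zero quadratic residues is (p-1)/2.
= (881-1)/2
= 440

440


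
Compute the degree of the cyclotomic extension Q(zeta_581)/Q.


The degree equals Euler's totient phi(581).
581 = 7 * 83
phi(581) = 492

492


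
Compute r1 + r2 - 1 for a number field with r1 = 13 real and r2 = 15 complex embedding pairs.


By Dirichlet's unit theorem:
rank = r1 + r2 - 1
= 13 + 15 - 1
= 27

27


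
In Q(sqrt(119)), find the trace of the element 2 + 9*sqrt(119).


Tr(a + b*sqrt(d)) = (a + b*sqrt(d)) + (a - b*sqrt(d)) = 2a
= 2 * (2)
= 4

4


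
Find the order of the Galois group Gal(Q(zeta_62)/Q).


|Gal(Q(zeta_62)/Q)| = phi(62)
= 30

30


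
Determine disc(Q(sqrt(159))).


For K = Q(sqrt(d)) with d squarefree: disc(K) = d if d = 1 mod 4, and disc(K) = 4d if d = 2 or 3 mod 4.
Here d = 159, and d mod 4 = 3.
d = 3 mod 4, not 1 (O_K = Z[sqrt(d)]), so disc(K) = 4d = 4 * (159) = 636

636


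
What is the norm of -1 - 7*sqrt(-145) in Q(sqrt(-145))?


N(a + b*sqrt(d)) = a^2 - d*b^2
= (-1)^2 - (-145)*(-7)^2
= 1 + 7105
= 7106

7106


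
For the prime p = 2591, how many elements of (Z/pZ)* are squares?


For prime p, the number of non-zero quadratic residues is (p-1)/2.
= (2591-1)/2
= 1295

1295


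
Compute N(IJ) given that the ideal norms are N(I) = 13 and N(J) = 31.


N(IJ) = N(I) * N(J)
= 13 * 31
= 403

403


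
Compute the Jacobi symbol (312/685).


Compute (312/685) via quadratic reciprocity:
  pull out 2: (2/685) = -1  (since 685 mod 8 = 5)
  pull out 2: (2/685) = -1  (since 685 mod 8 = 5)
  pull out 2: (2/685) = -1  (since 685 mod 8 = 5)
  reciprocity: (39/685) -> +(685/39)
  reduce: (22/39)
  pull out 2: (2/39) = +1  (since 39 mod 8 = 7)
  reciprocity: (11/39) -> -(39/11)
  reduce: (6/11)
  pull out 2: (2/11) = -1  (since 11 mod 8 = 3)
  reciprocity: (3/11) -> -(11/3)
  reduce: (2/3)
  pull out 2: (2/3) = -1  (since 3 mod 8 = 3)
  (1/3) = 1
Product of signs = -1

-1


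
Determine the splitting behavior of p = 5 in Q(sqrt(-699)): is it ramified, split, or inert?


K = Q(sqrt(-699)). Since d mod 4 = 1, disc(K) = -699.
Check p | disc: -699 mod 5 = 1.
p does not divide disc. Compute Legendre symbol (d/p):
1^((5-1)/2) mod 5 = 1
(d/p) = 1, so p splits: (p) = P*P' with e=1, f=1, g=2.
Therefore p is split.

split


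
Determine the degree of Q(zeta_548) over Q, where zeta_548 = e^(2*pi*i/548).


The degree equals Euler's totient phi(548).
548 = 2^2 * 137
phi(548) = 272

272


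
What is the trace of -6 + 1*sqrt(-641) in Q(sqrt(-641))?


Tr(a + b*sqrt(d)) = (a + b*sqrt(d)) + (a - b*sqrt(d)) = 2a
= 2 * (-6)
= -12

-12


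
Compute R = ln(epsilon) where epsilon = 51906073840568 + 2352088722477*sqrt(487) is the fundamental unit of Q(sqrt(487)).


epsilon = 51906073840568 + 2352088722477*sqrt(487)
= 1.0381e+14
R = ln(1.0381e+14)
= 32.2736

32.2736


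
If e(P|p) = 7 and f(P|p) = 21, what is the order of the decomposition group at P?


|D_P| = e * f
= 7 * 21
= 147

147


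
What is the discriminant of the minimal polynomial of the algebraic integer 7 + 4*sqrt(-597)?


The element 7 + 4*sqrt(-597) has minimal polynomial:
x^2 - 14*x + 9601
Discriminant = (-14)^2 - 4*(9601)
= 196 - 38404
= -38208

-38208


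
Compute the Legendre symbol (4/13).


p = 13 is prime, so compute (4/13) with the reciprocity algorithm (Jacobi-symbol steps: pull out 2s via (2/n), flip via reciprocity, reduce):
  pull out 2: (2/13) = -1  (since 13 mod 8 = 5)
  pull out 2: (2/13) = -1  (since 13 mod 8 = 5)
  (1/13) = 1
Product of signs = 1
(4/13) = 1

1


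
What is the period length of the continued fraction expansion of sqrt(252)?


Run the CF algorithm for sqrt(252).
a_0 = floor(sqrt(252)) = 15; set m_0=0, q_0=1.
Recurrence: m' = q*a - m,  q' = (d - m'^2)/q,  a' = floor((a_0 + m')/q').
  step 1: m=15, q=27, a=1
  step 2: m=12, q=4, a=6
  step 3: m=12, q=27, a=1
  step 4: m=15, q=1, a=30
a_4 = 2*a_0 = 30, so the period closes here.
sqrt(252) = [15; 1, 6, 1, 30]
Period length = 4

4


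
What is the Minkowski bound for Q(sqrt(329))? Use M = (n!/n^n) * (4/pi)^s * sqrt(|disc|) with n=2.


d = 329, d mod 4 = 1, so disc(K) = d = 329; |disc(K)| = 329
Real quadratic field, so n = 2, s = r2 = 0, r1 = 2
M = (n!/n^n) * (4/pi)^s * sqrt(|disc(K)|) = (2!/2^2) * (4/pi)^0 * sqrt(329)
= 0.5 * 1.000000 * 18.138357
= 9.0692

9.0692


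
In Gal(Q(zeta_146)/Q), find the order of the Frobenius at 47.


The Frobenius at p in Gal(Q(zeta_n)/Q) = (Z/nZ)* is the class of p, so its order is ord_146(47), the smallest k >= 1 with 47^k = 1 mod 146.
n = 146 = 2 * 73, phi(146) = 72; the order divides phi(n).
Divisors of 72: 1, 2, 3, 4, 6, 8, 9, 12, 18, 24, 36, 72
Repeated squaring mod 146: 47^1 = 47, 47^2 = 19, 47^4 = 69, 47^8 = 89, 47^16 = 37, 47^32 = 55, 47^64 = 105
Test divisors in increasing order:
  k=1: 47^1 = 47 mod 146
  k=2: 47^2 = 19 mod 146
  k=3: 47^3 = 19 * 47 = 17 mod 146
  k=4: 47^4 = 69 mod 146
  k=6: 47^6 = 69 * 19 = 143 mod 146
  k=8: 47^8 = 89 mod 146
  k=9: 47^9 = 89 * 47 = 95 mod 146
  k=12: 47^12 = 89 * 69 = 9 mod 146
  k=18: 47^18 = 37 * 19 = 119 mod 146
  k=24: 47^24 = 37 * 89 = 81 mod 146
  k=36: 47^36 = 55 * 69 = 145 mod 146
  k=72: 47^72 = 105 * 89 = 1 mod 146  <- first divisor giving 1
Order = 72

72


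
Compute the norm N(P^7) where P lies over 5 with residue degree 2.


N(P^a) = p^(a*f)
= 5^(7*2)
= 5^14
= 6103515625

6103515625


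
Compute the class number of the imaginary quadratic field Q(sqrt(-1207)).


K = Q(sqrt(-1207)). d mod 4 = 1, so D = disc(K) = d = -1207
h(K) equals the number of primitive reduced positive-definite forms (a, b, c) = a*x^2 + b*x*y + c*y^2 with b^2 - 4ac = D,
where reduced means |b| <= a <= c, with b >= 0 whenever |b| = a or a = c, and primitive means gcd(a, b, c) = 1.
Reduced forces 3a^2 <= |D| = 1207, so 1 <= a <= 20; b must have the parity of D, and c = (b^2 - D)/(4a) must be an integer >= a.
Enumerate a = 1..20, b in [-a, a]:
  a=1: (1, 1, 302)  [1]
  a=2: (2, -1, 151), (2, 1, 151)  [2]
  a=3: none
  a=4: (4, -3, 76), (4, 3, 76)  [2]
  a=5..6: none
  a=7: (7, -5, 44), (7, 5, 44)  [2]
  a=8: (8, -3, 38), (8, 3, 38)  [2]
  a=9..10: none
  a=11: (11, -5, 28), (11, 5, 28)  [2]
  a=12..13: none
  a=14: (14, -9, 23), (14, -5, 22), (14, 5, 22), (14, 9, 23)  [4]
  a=15: none
  a=16: (16, -3, 19), (16, 3, 19)  [2]
  a=17: (17, 17, 22)  [1]
  a=18..20: none
Total reduced forms: 1 + 2 + 2 + 2 + 2 + 2 + 4 + 2 + 1 = 18
h = 18

18


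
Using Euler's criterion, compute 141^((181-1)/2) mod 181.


p = 181 is prime and the exponent is (p-1)/2 = 90, so by Euler's criterion 141^90 = (141/181) = +1 or -1 mod 181.
Compute by square-and-multiply:
  90 = 64 + 16 + 8 + 2 (binary 1011010)
  Repeated squaring mod 181: 141^1 = 141, 141^2 = 152, 141^4 = 117, 141^8 = 114, 141^16 = 145, 141^32 = 29, 141^64 = 117
  141^90 = 141^64 * 141^16 * 141^8 * 141^2 = 117 * 145 * 114 * 152 mod 181
    117 * 145 = 16965 = 132 mod 181
    132 * 114 = 15048 = 25 mod 181
    25 * 152 = 3800 = 180 mod 181
  141^90 = 180 mod 181
Result 180 = p - 1 = -1 mod 181: 141 is a quadratic non-residue mod 181. As a residue in [0, p-1] the value is 180.
141^90 mod 181 = 180

180


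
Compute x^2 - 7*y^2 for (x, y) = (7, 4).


x^2 - d*y^2
= 7^2 - 7*4^2
= 49 - 112
= -63

-63


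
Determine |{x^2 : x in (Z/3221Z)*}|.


For prime p, the number of non-zero quadratic residues is (p-1)/2.
= (3221-1)/2
= 1610

1610


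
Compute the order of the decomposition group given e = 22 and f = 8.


|D_P| = e * f
= 22 * 8
= 176

176


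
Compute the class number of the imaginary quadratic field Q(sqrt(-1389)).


K = Q(sqrt(-1389)). d mod 4 = 3, so D = disc(K) = 4d = -5556
h(K) equals the number of primitive reduced positive-definite forms (a, b, c) = a*x^2 + b*x*y + c*y^2 with b^2 - 4ac = D,
where reduced means |b| <= a <= c, with b >= 0 whenever |b| = a or a = c, and primitive means gcd(a, b, c) = 1.
Reduced forces 3a^2 <= |D| = 5556, so 1 <= a <= 43; b must have the parity of D, and c = (b^2 - D)/(4a) must be an integer >= a.
Enumerate a = 1..43, b in [-a, a]:
  a=1: (1, 0, 1389)  [1]
  a=2: (2, 2, 695)  [1]
  a=3: (3, 0, 463)  [1]
  a=4: none
  a=5: (5, -2, 278), (5, 2, 278)  [2]
  a=6: (6, 6, 233)  [1]
  a=7: (7, -4, 199), (7, 4, 199)  [2]
  a=8..9: none
  a=10: (10, -2, 139), (10, 2, 139)  [2]
  a=11..13: none
  a=14: (14, -10, 101), (14, 10, 101)  [2]
  a=15: (15, -12, 95), (15, 12, 95)  [2]
  a=16..18: none
  a=19: (19, -12, 75), (19, 12, 75)  [2]
  a=20: none
  a=21: (21, -18, 70), (21, 18, 70)  [2]
  a=22..24: none
  a=25: (25, -12, 57), (25, 12, 57)  [2]
  a=26..29: none
  a=30: (30, -18, 49), (30, 18, 49)  [2]
  a=31..34: none
  a=35: (35, -32, 47), (35, -18, 42), (35, 18, 42), (35, 32, 47)  [4]
  a=36..37: none
  a=38: (38, -26, 41), (38, 26, 41)  [2]
  a=39..43: none
Total reduced forms: 1 + 1 + 1 + 2 + 1 + 2 + 2 + 2 + 2 + 2 + 2 + 2 + 2 + 4 + 2 = 28
h = 28

28


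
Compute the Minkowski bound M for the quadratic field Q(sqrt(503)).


d = 503, d mod 4 = 3, so disc(K) = 4d = 2012; |disc(K)| = 2012
Real quadratic field, so n = 2, s = r2 = 0, r1 = 2
M = (n!/n^n) * (4/pi)^s * sqrt(|disc(K)|) = (2!/2^2) * (4/pi)^0 * sqrt(2012)
= 0.5 * 1.000000 * 44.855323
= 22.4277

22.4277


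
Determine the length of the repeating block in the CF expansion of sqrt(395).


Run the CF algorithm for sqrt(395).
a_0 = floor(sqrt(395)) = 19; set m_0=0, q_0=1.
Recurrence: m' = q*a - m,  q' = (d - m'^2)/q,  a' = floor((a_0 + m')/q').
  step 1: m=19, q=34, a=1
  step 2: m=15, q=5, a=6
  step 3: m=15, q=34, a=1
  step 4: m=19, q=1, a=38
a_4 = 2*a_0 = 38, so the period closes here.
sqrt(395) = [19; 1, 6, 1, 38]
Period length = 4

4


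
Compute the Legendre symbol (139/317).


p = 317 is prime, so compute (139/317) with the reciprocity algorithm (Jacobi-symbol steps: pull out 2s via (2/n), flip via reciprocity, reduce):
  reciprocity: (139/317) -> +(317/139)
  reduce: (39/139)
  reciprocity: (39/139) -> -(139/39)
  reduce: (22/39)
  pull out 2: (2/39) = +1  (since 39 mod 8 = 7)
  reciprocity: (11/39) -> -(39/11)
  reduce: (6/11)
  pull out 2: (2/11) = -1  (since 11 mod 8 = 3)
  reciprocity: (3/11) -> -(11/3)
  reduce: (2/3)
  pull out 2: (2/3) = -1  (since 3 mod 8 = 3)
  (1/3) = 1
Product of signs = -1
(139/317) = -1

-1


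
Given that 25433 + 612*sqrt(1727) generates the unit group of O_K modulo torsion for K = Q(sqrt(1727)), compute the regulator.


epsilon = 25433 + 612*sqrt(1727)
= 50866.0000
R = ln(50866.0000)
= 10.8370

10.8370


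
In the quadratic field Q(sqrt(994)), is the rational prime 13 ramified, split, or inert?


K = Q(sqrt(994)). Since d mod 4 = 2, disc(K) = 3976.
Check p | disc: 3976 mod 13 = 11.
p does not divide disc. Compute Legendre symbol (d/p):
6^((13-1)/2) mod 13 = -1
(d/p) = -1, so p is inert: (p) stays prime with e=1, f=2, g=1.
Therefore p is inert.

inert


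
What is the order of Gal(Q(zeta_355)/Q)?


|Gal(Q(zeta_355)/Q)| = phi(355)
= 280

280


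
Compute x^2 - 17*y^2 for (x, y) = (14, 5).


x^2 - d*y^2
= 14^2 - 17*5^2
= 196 - 425
= -229

-229


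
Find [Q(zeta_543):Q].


The degree equals Euler's totient phi(543).
543 = 3 * 181
phi(543) = 360

360


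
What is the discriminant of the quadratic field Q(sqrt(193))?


For K = Q(sqrt(d)) with d squarefree: disc(K) = d if d = 1 mod 4, and disc(K) = 4d if d = 2 or 3 mod 4.
Here d = 193, and d mod 4 = 1.
d = 1 mod 4 (O_K = Z[(1+sqrt(d))/2]), so disc(K) = d = 193

193


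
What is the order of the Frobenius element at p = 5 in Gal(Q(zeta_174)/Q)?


The Frobenius at p in Gal(Q(zeta_n)/Q) = (Z/nZ)* is the class of p, so its order is ord_174(5), the smallest k >= 1 with 5^k = 1 mod 174.
n = 174 = 2 * 3 * 29, phi(174) = 56; the order divides phi(n).
Divisors of 56: 1, 2, 4, 7, 8, 14, 28, 56
Repeated squaring mod 174: 5^1 = 5, 5^2 = 25, 5^4 = 103, 5^8 = 169, 5^16 = 25, 5^32 = 103
Test divisors in increasing order:
  k=1: 5^1 = 5 mod 174
  k=2: 5^2 = 25 mod 174
  k=4: 5^4 = 103 mod 174
  k=7: 5^7 = 103 * 25 * 5 = 173 mod 174
  k=8: 5^8 = 169 mod 174
  k=14: 5^14 = 169 * 103 * 25 = 1 mod 174  <- first divisor giving 1
Order = 14

14


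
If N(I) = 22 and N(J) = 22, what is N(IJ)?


N(IJ) = N(I) * N(J)
= 22 * 22
= 484

484


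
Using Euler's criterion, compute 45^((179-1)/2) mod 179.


p = 179 is prime and the exponent is (p-1)/2 = 89, so by Euler's criterion 45^89 = (45/179) = +1 or -1 mod 179.
Compute by square-and-multiply:
  89 = 64 + 16 + 8 + 1 (binary 1011001)
  Repeated squaring mod 179: 45^1 = 45, 45^2 = 56, 45^4 = 93, 45^8 = 57, 45^16 = 27, 45^32 = 13, 45^64 = 169
  45^89 = 45^64 * 45^16 * 45^8 * 45^1 = 169 * 27 * 57 * 45 mod 179
    169 * 27 = 4563 = 88 mod 179
    88 * 57 = 5016 = 4 mod 179
    4 * 45 = 180 = 1 mod 179
  45^89 = 1 mod 179
Result 1: 45 is a quadratic residue mod 179.
45^89 mod 179 = 1

1


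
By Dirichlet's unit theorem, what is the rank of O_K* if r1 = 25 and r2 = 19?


By Dirichlet's unit theorem:
rank = r1 + r2 - 1
= 25 + 19 - 1
= 43

43


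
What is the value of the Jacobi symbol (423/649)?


Compute (423/649) via quadratic reciprocity:
  reciprocity: (423/649) -> +(649/423)
  reduce: (226/423)
  pull out 2: (2/423) = +1  (since 423 mod 8 = 7)
  reciprocity: (113/423) -> +(423/113)
  reduce: (84/113)
  pull out 2: (2/113) = +1  (since 113 mod 8 = 1)
  pull out 2: (2/113) = +1  (since 113 mod 8 = 1)
  reciprocity: (21/113) -> +(113/21)
  reduce: (8/21)
  pull out 2: (2/21) = -1  (since 21 mod 8 = 5)
  pull out 2: (2/21) = -1  (since 21 mod 8 = 5)
  pull out 2: (2/21) = -1  (since 21 mod 8 = 5)
  (1/21) = 1
Product of signs = -1

-1


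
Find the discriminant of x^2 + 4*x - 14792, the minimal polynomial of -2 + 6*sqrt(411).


The element -2 + 6*sqrt(411) has minimal polynomial:
x^2 + 4*x - 14792
Discriminant = (4)^2 - 4*(-14792)
= 16 + 59168
= 59184

59184


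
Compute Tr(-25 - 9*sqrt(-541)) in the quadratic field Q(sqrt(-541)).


Tr(a + b*sqrt(d)) = (a + b*sqrt(d)) + (a - b*sqrt(d)) = 2a
= 2 * (-25)
= -50

-50


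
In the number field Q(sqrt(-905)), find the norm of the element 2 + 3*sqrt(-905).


N(a + b*sqrt(d)) = a^2 - d*b^2
= (2)^2 - (-905)*(3)^2
= 4 + 8145
= 8149

8149


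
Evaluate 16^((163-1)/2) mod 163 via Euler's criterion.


p = 163 is prime and the exponent is (p-1)/2 = 81, so by Euler's criterion 16^81 = (16/163) = +1 or -1 mod 163.
Compute by square-and-multiply:
  81 = 64 + 16 + 1 (binary 1010001)
  Repeated squaring mod 163: 16^1 = 16, 16^2 = 93, 16^4 = 10, 16^8 = 100, 16^16 = 57, 16^32 = 152, 16^64 = 121
  16^81 = 16^64 * 16^16 * 16^1 = 121 * 57 * 16 mod 163
    121 * 57 = 6897 = 51 mod 163
    51 * 16 = 816 = 1 mod 163
  16^81 = 1 mod 163
Result 1: 16 is a quadratic residue mod 163.
16^81 mod 163 = 1

1


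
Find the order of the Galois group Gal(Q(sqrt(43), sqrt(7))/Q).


The 2 square roots of distinct primes are multiplicatively independent over Q,
so [K:Q] = 2^2 and Gal(K/Q) is isomorphic to (Z/2Z)^2.
|Gal| = 2^2 = 4

4


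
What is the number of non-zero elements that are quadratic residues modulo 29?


For prime p, the number of non-zero quadratic residues is (p-1)/2.
= (29-1)/2
= 14

14


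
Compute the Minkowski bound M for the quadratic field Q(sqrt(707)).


d = 707, d mod 4 = 3, so disc(K) = 4d = 2828; |disc(K)| = 2828
Real quadratic field, so n = 2, s = r2 = 0, r1 = 2
M = (n!/n^n) * (4/pi)^s * sqrt(|disc(K)|) = (2!/2^2) * (4/pi)^0 * sqrt(2828)
= 0.5 * 1.000000 * 53.178943
= 26.5895

26.5895


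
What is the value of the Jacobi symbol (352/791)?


Compute (352/791) via quadratic reciprocity:
  pull out 2: (2/791) = +1  (since 791 mod 8 = 7)
  pull out 2: (2/791) = +1  (since 791 mod 8 = 7)
  pull out 2: (2/791) = +1  (since 791 mod 8 = 7)
  pull out 2: (2/791) = +1  (since 791 mod 8 = 7)
  pull out 2: (2/791) = +1  (since 791 mod 8 = 7)
  reciprocity: (11/791) -> -(791/11)
  reduce: (10/11)
  pull out 2: (2/11) = -1  (since 11 mod 8 = 3)
  reciprocity: (5/11) -> +(11/5)
  reduce: (1/5)
  (1/5) = 1
Product of signs = 1

1


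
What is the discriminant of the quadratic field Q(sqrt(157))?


For K = Q(sqrt(d)) with d squarefree: disc(K) = d if d = 1 mod 4, and disc(K) = 4d if d = 2 or 3 mod 4.
Here d = 157, and d mod 4 = 1.
d = 1 mod 4 (O_K = Z[(1+sqrt(d))/2]), so disc(K) = d = 157

157


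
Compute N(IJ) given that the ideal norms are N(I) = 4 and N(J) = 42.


N(IJ) = N(I) * N(J)
= 4 * 42
= 168

168


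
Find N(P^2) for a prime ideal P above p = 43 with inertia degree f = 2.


N(P^a) = p^(a*f)
= 43^(2*2)
= 43^4
= 3418801

3418801


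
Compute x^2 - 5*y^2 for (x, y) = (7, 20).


x^2 - d*y^2
= 7^2 - 5*20^2
= 49 - 2000
= -1951

-1951


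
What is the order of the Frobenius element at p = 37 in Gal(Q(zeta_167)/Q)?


The Frobenius at p in Gal(Q(zeta_n)/Q) = (Z/nZ)* is the class of p, so its order is ord_167(37), the smallest k >= 1 with 37^k = 1 mod 167.
n = 167 = 167, phi(167) = 166; the order divides phi(n).
Divisors of 166: 1, 2, 83, 166
Repeated squaring mod 167: 37^1 = 37, 37^2 = 33, 37^4 = 87, 37^8 = 54, 37^16 = 77, 37^32 = 84, 37^64 = 42, 37^128 = 94
Test divisors in increasing order:
  k=1: 37^1 = 37 mod 167
  k=2: 37^2 = 33 mod 167
  k=83: 37^83 = 42 * 77 * 33 * 37 = 166 mod 167
  k=166: 37^166 = 94 * 84 * 87 * 33 = 1 mod 167  <- first divisor giving 1
Order = 166

166


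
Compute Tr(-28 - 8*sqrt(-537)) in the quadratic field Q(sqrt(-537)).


Tr(a + b*sqrt(d)) = (a + b*sqrt(d)) + (a - b*sqrt(d)) = 2a
= 2 * (-28)
= -56

-56


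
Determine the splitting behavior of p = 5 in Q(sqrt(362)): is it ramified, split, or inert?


K = Q(sqrt(362)). Since d mod 4 = 2, disc(K) = 1448.
Check p | disc: 1448 mod 5 = 3.
p does not divide disc. Compute Legendre symbol (d/p):
2^((5-1)/2) mod 5 = -1
(d/p) = -1, so p is inert: (p) stays prime with e=1, f=2, g=1.
Therefore p is inert.

inert


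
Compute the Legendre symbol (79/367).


p = 367 is prime, so compute (79/367) with the reciprocity algorithm (Jacobi-symbol steps: pull out 2s via (2/n), flip via reciprocity, reduce):
  reciprocity: (79/367) -> -(367/79)
  reduce: (51/79)
  reciprocity: (51/79) -> -(79/51)
  reduce: (28/51)
  pull out 2: (2/51) = -1  (since 51 mod 8 = 3)
  pull out 2: (2/51) = -1  (since 51 mod 8 = 3)
  reciprocity: (7/51) -> -(51/7)
  reduce: (2/7)
  pull out 2: (2/7) = +1  (since 7 mod 8 = 7)
  (1/7) = 1
Product of signs = -1
(79/367) = -1

-1


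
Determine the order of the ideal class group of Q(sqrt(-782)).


K = Q(sqrt(-782)). d mod 4 = 2, so D = disc(K) = 4d = -3128
h(K) equals the number of primitive reduced positive-definite forms (a, b, c) = a*x^2 + b*x*y + c*y^2 with b^2 - 4ac = D,
where reduced means |b| <= a <= c, with b >= 0 whenever |b| = a or a = c, and primitive means gcd(a, b, c) = 1.
Reduced forces 3a^2 <= |D| = 3128, so 1 <= a <= 32; b must have the parity of D, and c = (b^2 - D)/(4a) must be an integer >= a.
Enumerate a = 1..32, b in [-a, a]:
  a=1: (1, 0, 782)  [1]
  a=2: (2, 0, 391)  [1]
  a=3: (3, -2, 261), (3, 2, 261)  [2]
  a=4..5: none
  a=6: (6, -4, 131), (6, 4, 131)  [2]
  a=7: (7, -6, 113), (7, 6, 113)  [2]
  a=8: none
  a=9: (9, -2, 87), (9, 2, 87)  [2]
  a=10..13: none
  a=14: (14, -8, 57), (14, 8, 57)  [2]
  a=15..16: none
  a=17: (17, 0, 46)  [1]
  a=18: (18, -16, 47), (18, 16, 47)  [2]
  a=19: (19, -8, 42), (19, 8, 42)  [2]
  a=20: none
  a=21: (21, -20, 42), (21, -8, 38), (21, 8, 38), (21, 20, 42)  [4]
  a=22: none
  a=23: (23, 0, 34)  [1]
  a=24..26: none
  a=27: (27, -2, 29), (27, 2, 29)  [2]
  a=28..32: none
Total reduced forms: 1 + 1 + 2 + 2 + 2 + 2 + 2 + 1 + 2 + 2 + 4 + 1 + 2 = 24
h = 24

24


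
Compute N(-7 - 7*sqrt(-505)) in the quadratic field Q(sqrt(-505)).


N(a + b*sqrt(d)) = a^2 - d*b^2
= (-7)^2 - (-505)*(-7)^2
= 49 + 24745
= 24794

24794


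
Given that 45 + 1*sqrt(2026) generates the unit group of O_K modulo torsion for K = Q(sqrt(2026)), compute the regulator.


epsilon = 45 + 1*sqrt(2026)
= 90.0111
R = ln(90.0111)
= 4.4999

4.4999


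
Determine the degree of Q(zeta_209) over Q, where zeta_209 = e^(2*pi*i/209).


The degree equals Euler's totient phi(209).
209 = 11 * 19
phi(209) = 180

180


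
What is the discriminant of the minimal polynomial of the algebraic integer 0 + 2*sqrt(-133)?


The element 0 + 2*sqrt(-133) has minimal polynomial:
x^2 + 0*x + 532
Discriminant = (0)^2 - 4*(532)
= 0 - 2128
= -2128

-2128


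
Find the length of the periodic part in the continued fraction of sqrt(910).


Run the CF algorithm for sqrt(910).
a_0 = floor(sqrt(910)) = 30; set m_0=0, q_0=1.
Recurrence: m' = q*a - m,  q' = (d - m'^2)/q,  a' = floor((a_0 + m')/q').
  step 1: m=30, q=10, a=6
  step 2: m=30, q=1, a=60
a_2 = 2*a_0 = 60, so the period closes here.
sqrt(910) = [30; 6, 60]
Period length = 2

2


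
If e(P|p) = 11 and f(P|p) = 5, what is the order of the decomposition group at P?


|D_P| = e * f
= 11 * 5
= 55

55


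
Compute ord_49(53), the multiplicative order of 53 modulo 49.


We want ord_49(53), the smallest k >= 1 with 53^k = 1 mod 49.
n = 49 = 7^2, phi(49) = 42; the order divides phi(n).
Divisors of 42: 1, 2, 3, 6, 7, 14, 21, 42
Repeated squaring mod 49: 53^1 = 4, 53^2 = 16, 53^4 = 11, 53^8 = 23, 53^16 = 39, 53^32 = 2
Test divisors in increasing order:
  k=1: 53^1 = 4 mod 49
  k=2: 53^2 = 16 mod 49
  k=3: 53^3 = 16 * 4 = 15 mod 49
  k=6: 53^6 = 11 * 16 = 29 mod 49
  k=7: 53^7 = 11 * 16 * 4 = 18 mod 49
  k=14: 53^14 = 23 * 11 * 16 = 30 mod 49
  k=21: 53^21 = 39 * 11 * 4 = 1 mod 49  <- first divisor giving 1
Order = 21

21
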